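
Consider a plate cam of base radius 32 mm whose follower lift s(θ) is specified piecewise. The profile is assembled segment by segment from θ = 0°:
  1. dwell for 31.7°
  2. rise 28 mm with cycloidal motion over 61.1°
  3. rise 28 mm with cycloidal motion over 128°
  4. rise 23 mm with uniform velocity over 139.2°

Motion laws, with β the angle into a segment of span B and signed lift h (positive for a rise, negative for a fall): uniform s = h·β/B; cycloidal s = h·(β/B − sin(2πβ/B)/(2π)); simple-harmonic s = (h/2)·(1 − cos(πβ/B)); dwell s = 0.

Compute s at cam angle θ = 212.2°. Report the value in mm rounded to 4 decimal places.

seg 1 [0°–31.7°] dwell: s stays 0.0000
seg 2 [31.7°–92.8°] cycloidal, h=28: full span → s += 28 → s = 28.0000
seg 3 [92.8°–220.8°] cycloidal, h=28: θ=212.2° here. β=119.4, B=128. 28·(0.9328 − sin(2π·0.9328)/(2π)) = 27.9446 → s = 55.9446

55.9446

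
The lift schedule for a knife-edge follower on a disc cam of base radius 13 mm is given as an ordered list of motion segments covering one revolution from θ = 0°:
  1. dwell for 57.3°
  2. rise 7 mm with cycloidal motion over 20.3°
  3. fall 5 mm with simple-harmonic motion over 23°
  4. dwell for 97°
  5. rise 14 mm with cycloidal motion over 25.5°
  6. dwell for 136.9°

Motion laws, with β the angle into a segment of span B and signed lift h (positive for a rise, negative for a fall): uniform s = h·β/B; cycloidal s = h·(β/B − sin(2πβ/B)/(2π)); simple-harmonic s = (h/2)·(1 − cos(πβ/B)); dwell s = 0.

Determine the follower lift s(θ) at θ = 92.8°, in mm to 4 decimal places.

seg 1 [0°–57.3°] dwell: s stays 0.0000
seg 2 [57.3°–77.6°] cycloidal, h=7: full span → s += 7 → s = 7.0000
seg 3 [77.6°–100.6°] simple-harmonic, h=-5: θ=92.8° here. β=15.2, B=23. -5/2·(1 − cos(π·0.6609)) = -3.7104 → s = 3.2896

3.2896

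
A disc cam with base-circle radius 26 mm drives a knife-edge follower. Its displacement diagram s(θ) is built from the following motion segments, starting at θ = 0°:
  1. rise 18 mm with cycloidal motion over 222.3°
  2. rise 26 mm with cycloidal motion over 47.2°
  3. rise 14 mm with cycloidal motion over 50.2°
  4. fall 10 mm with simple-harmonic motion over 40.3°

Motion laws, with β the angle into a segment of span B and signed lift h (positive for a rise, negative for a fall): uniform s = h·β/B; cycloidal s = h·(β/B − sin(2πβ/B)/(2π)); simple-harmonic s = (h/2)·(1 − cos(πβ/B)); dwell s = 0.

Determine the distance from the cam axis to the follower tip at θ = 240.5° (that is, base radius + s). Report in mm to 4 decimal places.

seg 1 [0°–222.3°] cycloidal, h=18: full span → s += 18 → s = 18.0000
seg 2 [222.3°–269.5°] cycloidal, h=26: θ=240.5° here. β=18.2, B=47.2. 26·(0.3856 − sin(2π·0.3856)/(2π)) = 7.3005 → s = 25.3005
radial distance = base radius + s = 26 + 25.3005 = 51.3005

51.3005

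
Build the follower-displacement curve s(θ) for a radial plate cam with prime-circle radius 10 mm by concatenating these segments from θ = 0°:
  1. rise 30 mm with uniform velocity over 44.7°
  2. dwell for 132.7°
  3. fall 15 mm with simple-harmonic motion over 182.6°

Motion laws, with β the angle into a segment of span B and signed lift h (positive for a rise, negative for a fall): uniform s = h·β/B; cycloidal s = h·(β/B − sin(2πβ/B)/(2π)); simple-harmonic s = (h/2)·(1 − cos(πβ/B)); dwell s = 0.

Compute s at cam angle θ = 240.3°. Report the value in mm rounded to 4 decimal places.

seg 1 [0°–44.7°] uniform, h=30: full span → s += 30 → s = 30.0000
seg 2 [44.7°–177.4°] dwell: s stays 30.0000
seg 3 [177.4°–360°] simple-harmonic, h=-15: θ=240.3° here. β=62.9, B=182.6. -15/2·(1 − cos(π·0.3445)) = -3.9795 → s = 26.0205

26.0205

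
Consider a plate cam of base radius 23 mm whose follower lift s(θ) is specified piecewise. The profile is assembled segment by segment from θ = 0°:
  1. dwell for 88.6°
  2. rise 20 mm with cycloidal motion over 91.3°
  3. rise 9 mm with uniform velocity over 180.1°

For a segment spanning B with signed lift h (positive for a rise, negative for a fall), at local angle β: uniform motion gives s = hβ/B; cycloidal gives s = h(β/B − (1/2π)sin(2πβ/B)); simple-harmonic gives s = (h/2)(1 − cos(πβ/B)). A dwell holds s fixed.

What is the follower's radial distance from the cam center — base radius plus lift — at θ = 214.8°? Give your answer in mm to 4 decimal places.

seg 1 [0°–88.6°] dwell: s stays 0.0000
seg 2 [88.6°–179.9°] cycloidal, h=20: full span → s += 20 → s = 20.0000
seg 3 [179.9°–360°] uniform, h=9: θ=214.8° here. β=34.9, B=180.1. 9·34.9/180.1 = 1.7440 → s = 21.7440
radial distance = base radius + s = 23 + 21.7440 = 44.7440

44.7440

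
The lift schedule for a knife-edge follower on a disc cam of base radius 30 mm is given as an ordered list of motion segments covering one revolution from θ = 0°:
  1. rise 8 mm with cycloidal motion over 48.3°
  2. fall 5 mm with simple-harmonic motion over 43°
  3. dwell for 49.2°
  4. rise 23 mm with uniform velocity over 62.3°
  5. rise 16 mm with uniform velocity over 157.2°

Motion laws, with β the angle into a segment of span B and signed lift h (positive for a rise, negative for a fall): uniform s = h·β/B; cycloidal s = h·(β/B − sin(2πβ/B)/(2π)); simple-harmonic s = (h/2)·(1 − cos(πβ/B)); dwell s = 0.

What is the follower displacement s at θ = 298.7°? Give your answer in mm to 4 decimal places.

seg 1 [0°–48.3°] cycloidal, h=8: full span → s += 8 → s = 8.0000
seg 2 [48.3°–91.3°] simple-harmonic, h=-5: full span → s += -5 → s = 3.0000
seg 3 [91.3°–140.5°] dwell: s stays 3.0000
seg 4 [140.5°–202.8°] uniform, h=23: full span → s += 23 → s = 26.0000
seg 5 [202.8°–360°] uniform, h=16: θ=298.7° here. β=95.9, B=157.2. 16·95.9/157.2 = 9.7608 → s = 35.7608

35.7608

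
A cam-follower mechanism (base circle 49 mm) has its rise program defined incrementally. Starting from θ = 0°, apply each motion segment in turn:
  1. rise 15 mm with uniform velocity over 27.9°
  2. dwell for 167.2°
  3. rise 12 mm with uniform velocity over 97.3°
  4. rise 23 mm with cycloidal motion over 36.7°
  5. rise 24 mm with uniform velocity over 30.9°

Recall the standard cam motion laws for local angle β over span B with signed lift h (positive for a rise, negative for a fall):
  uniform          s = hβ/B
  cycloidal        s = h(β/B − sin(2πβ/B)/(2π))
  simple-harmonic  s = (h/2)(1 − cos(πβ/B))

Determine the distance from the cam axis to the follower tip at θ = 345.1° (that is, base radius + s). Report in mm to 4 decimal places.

seg 1 [0°–27.9°] uniform, h=15: full span → s += 15 → s = 15.0000
seg 2 [27.9°–195.1°] dwell: s stays 15.0000
seg 3 [195.1°–292.4°] uniform, h=12: full span → s += 12 → s = 27.0000
seg 4 [292.4°–329.1°] cycloidal, h=23: full span → s += 23 → s = 50.0000
seg 5 [329.1°–360°] uniform, h=24: θ=345.1° here. β=16, B=30.9. 24·16/30.9 = 12.4272 → s = 62.4272
radial distance = base radius + s = 49 + 62.4272 = 111.4272

111.4272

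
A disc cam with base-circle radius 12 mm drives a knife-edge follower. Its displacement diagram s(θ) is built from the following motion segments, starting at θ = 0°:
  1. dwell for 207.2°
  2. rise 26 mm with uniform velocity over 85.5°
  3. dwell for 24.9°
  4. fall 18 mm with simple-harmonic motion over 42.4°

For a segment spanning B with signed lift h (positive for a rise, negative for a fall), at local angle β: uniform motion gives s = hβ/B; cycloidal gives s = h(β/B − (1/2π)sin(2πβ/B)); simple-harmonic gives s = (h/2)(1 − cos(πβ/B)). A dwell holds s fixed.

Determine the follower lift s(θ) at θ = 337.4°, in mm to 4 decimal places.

seg 1 [0°–207.2°] dwell: s stays 0.0000
seg 2 [207.2°–292.7°] uniform, h=26: full span → s += 26 → s = 26.0000
seg 3 [292.7°–317.6°] dwell: s stays 26.0000
seg 4 [317.6°–360°] simple-harmonic, h=-18: θ=337.4° here. β=19.8, B=42.4. -18/2·(1 − cos(π·0.4670)) = -8.0681 → s = 17.9319

17.9319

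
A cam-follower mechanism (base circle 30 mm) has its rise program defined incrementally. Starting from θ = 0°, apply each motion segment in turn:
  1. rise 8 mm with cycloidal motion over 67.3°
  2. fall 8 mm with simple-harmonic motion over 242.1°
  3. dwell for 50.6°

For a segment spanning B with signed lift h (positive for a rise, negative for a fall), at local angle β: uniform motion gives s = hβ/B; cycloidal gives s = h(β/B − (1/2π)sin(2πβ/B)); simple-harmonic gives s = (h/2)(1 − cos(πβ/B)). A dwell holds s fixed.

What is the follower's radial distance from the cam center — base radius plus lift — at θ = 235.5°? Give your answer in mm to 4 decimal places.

seg 1 [0°–67.3°] cycloidal, h=8: full span → s += 8 → s = 8.0000
seg 2 [67.3°–309.4°] simple-harmonic, h=-8: θ=235.5° here. β=168.2, B=242.1. -8/2·(1 − cos(π·0.6948)) = -6.2975 → s = 1.7025
radial distance = base radius + s = 30 + 1.7025 = 31.7025

31.7025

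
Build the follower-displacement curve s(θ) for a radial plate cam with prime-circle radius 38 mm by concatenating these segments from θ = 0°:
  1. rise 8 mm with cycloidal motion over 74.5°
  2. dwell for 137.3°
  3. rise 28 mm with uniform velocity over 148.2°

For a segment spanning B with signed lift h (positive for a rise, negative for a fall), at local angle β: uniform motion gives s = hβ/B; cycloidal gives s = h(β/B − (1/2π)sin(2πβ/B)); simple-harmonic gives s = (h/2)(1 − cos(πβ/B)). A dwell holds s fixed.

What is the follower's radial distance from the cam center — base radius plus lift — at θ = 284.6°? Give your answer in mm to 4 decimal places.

seg 1 [0°–74.5°] cycloidal, h=8: full span → s += 8 → s = 8.0000
seg 2 [74.5°–211.8°] dwell: s stays 8.0000
seg 3 [211.8°–360°] uniform, h=28: θ=284.6° here. β=72.8, B=148.2. 28·72.8/148.2 = 13.7544 → s = 21.7544
radial distance = base radius + s = 38 + 21.7544 = 59.7544

59.7544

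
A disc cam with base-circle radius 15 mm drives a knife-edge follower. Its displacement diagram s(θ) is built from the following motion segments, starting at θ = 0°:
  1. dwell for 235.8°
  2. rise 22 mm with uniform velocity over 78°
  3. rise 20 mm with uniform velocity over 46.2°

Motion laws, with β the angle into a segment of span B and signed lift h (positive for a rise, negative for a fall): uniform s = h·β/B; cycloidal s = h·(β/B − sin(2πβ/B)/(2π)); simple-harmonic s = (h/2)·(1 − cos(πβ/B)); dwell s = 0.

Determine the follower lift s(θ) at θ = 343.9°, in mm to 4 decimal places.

seg 1 [0°–235.8°] dwell: s stays 0.0000
seg 2 [235.8°–313.8°] uniform, h=22: full span → s += 22 → s = 22.0000
seg 3 [313.8°–360°] uniform, h=20: θ=343.9° here. β=30.1, B=46.2. 20·30.1/46.2 = 13.0303 → s = 35.0303

35.0303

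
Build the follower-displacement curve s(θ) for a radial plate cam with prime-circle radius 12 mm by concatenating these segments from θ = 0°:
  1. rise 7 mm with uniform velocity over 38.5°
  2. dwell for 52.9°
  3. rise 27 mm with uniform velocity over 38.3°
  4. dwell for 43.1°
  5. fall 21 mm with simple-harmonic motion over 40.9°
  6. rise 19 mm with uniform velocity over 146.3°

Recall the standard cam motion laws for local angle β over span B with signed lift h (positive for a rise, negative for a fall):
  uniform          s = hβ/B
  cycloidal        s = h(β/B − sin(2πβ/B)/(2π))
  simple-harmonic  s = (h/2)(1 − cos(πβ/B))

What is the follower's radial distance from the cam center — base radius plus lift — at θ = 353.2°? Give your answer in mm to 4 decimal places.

seg 1 [0°–38.5°] uniform, h=7: full span → s += 7 → s = 7.0000
seg 2 [38.5°–91.4°] dwell: s stays 7.0000
seg 3 [91.4°–129.7°] uniform, h=27: full span → s += 27 → s = 34.0000
seg 4 [129.7°–172.8°] dwell: s stays 34.0000
seg 5 [172.8°–213.7°] simple-harmonic, h=-21: full span → s += -21 → s = 13.0000
seg 6 [213.7°–360°] uniform, h=19: θ=353.2° here. β=139.5, B=146.3. 19·139.5/146.3 = 18.1169 → s = 31.1169
radial distance = base radius + s = 12 + 31.1169 = 43.1169

43.1169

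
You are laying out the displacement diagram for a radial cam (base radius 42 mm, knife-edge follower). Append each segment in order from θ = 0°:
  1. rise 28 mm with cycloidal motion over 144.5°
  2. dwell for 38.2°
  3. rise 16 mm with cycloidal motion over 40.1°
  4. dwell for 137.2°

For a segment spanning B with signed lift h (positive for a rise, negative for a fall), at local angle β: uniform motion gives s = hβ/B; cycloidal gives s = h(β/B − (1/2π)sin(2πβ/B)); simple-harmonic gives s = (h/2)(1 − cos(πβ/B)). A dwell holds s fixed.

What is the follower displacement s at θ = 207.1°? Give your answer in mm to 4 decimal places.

seg 1 [0°–144.5°] cycloidal, h=28: full span → s += 28 → s = 28.0000
seg 2 [144.5°–182.7°] dwell: s stays 28.0000
seg 3 [182.7°–222.8°] cycloidal, h=16: θ=207.1° here. β=24.4, B=40.1. 16·(0.6085 − sin(2π·0.6085)/(2π)) = 11.3400 → s = 39.3400

39.3400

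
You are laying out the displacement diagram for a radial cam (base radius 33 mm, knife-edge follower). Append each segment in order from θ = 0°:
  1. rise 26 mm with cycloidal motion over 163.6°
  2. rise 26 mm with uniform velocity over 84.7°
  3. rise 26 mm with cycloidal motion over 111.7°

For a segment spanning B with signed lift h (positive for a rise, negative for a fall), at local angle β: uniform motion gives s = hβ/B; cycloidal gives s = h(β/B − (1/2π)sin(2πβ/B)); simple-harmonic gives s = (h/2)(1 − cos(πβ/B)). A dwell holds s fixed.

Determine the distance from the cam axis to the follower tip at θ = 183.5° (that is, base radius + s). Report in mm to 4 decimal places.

seg 1 [0°–163.6°] cycloidal, h=26: full span → s += 26 → s = 26.0000
seg 2 [163.6°–248.3°] uniform, h=26: θ=183.5° here. β=19.9, B=84.7. 26·19.9/84.7 = 6.1086 → s = 32.1086
radial distance = base radius + s = 33 + 32.1086 = 65.1086

65.1086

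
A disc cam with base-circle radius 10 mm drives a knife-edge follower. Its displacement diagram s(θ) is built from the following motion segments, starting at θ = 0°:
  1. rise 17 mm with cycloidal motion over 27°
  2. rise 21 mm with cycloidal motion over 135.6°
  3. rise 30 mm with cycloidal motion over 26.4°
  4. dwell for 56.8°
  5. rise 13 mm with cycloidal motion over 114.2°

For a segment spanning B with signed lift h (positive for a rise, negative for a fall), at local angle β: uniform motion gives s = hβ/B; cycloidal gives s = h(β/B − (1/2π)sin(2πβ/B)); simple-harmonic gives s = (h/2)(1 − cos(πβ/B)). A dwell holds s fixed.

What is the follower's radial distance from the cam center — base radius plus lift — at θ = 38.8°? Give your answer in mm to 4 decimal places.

seg 1 [0°–27°] cycloidal, h=17: full span → s += 17 → s = 17.0000
seg 2 [27°–162.6°] cycloidal, h=21: θ=38.8° here. β=11.8, B=135.6. 21·(0.0870 − sin(2π·0.0870)/(2π)) = 0.0897 → s = 17.0897
radial distance = base radius + s = 10 + 17.0897 = 27.0897

27.0897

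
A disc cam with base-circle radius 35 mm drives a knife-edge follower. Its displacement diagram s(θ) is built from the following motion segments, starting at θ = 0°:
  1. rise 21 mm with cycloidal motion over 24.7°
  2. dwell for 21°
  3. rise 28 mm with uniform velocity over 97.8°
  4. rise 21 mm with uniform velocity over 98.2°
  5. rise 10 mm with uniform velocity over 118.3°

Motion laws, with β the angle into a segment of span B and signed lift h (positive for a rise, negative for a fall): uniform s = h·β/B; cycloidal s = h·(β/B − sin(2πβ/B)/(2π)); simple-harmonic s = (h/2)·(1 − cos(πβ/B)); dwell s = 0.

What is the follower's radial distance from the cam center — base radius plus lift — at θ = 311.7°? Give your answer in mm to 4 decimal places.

seg 1 [0°–24.7°] cycloidal, h=21: full span → s += 21 → s = 21.0000
seg 2 [24.7°–45.7°] dwell: s stays 21.0000
seg 3 [45.7°–143.5°] uniform, h=28: full span → s += 28 → s = 49.0000
seg 4 [143.5°–241.7°] uniform, h=21: full span → s += 21 → s = 70.0000
seg 5 [241.7°–360°] uniform, h=10: θ=311.7° here. β=70, B=118.3. 10·70/118.3 = 5.9172 → s = 75.9172
radial distance = base radius + s = 35 + 75.9172 = 110.9172

110.9172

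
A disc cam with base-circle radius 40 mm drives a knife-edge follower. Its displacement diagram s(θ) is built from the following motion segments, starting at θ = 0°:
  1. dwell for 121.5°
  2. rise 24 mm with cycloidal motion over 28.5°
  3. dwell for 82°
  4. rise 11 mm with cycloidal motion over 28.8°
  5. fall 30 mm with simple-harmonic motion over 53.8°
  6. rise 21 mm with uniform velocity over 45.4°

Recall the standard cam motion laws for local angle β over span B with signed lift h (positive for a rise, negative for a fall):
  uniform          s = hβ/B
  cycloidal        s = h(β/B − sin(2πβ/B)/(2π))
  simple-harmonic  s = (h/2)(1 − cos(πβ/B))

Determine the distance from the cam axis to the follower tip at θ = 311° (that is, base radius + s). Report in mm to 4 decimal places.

seg 1 [0°–121.5°] dwell: s stays 0.0000
seg 2 [121.5°–150°] cycloidal, h=24: full span → s += 24 → s = 24.0000
seg 3 [150°–232°] dwell: s stays 24.0000
seg 4 [232°–260.8°] cycloidal, h=11: full span → s += 11 → s = 35.0000
seg 5 [260.8°–314.6°] simple-harmonic, h=-30: θ=311° here. β=50.2, B=53.8. -30/2·(1 − cos(π·0.9331)) = -29.6698 → s = 5.3302
radial distance = base radius + s = 40 + 5.3302 = 45.3302

45.3302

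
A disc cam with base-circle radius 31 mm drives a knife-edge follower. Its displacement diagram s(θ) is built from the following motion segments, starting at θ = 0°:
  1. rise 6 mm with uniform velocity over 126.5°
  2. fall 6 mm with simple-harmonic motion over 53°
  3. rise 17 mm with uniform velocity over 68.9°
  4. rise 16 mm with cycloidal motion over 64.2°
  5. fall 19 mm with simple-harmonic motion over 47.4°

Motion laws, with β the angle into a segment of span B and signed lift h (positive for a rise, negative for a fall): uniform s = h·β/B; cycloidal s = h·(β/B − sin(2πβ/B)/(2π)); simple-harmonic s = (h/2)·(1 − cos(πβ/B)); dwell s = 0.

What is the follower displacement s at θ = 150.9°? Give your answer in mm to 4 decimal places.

seg 1 [0°–126.5°] uniform, h=6: full span → s += 6 → s = 6.0000
seg 2 [126.5°–179.5°] simple-harmonic, h=-6: θ=150.9° here. β=24.4, B=53. -6/2·(1 − cos(π·0.4604)) = -2.6275 → s = 3.3725

3.3725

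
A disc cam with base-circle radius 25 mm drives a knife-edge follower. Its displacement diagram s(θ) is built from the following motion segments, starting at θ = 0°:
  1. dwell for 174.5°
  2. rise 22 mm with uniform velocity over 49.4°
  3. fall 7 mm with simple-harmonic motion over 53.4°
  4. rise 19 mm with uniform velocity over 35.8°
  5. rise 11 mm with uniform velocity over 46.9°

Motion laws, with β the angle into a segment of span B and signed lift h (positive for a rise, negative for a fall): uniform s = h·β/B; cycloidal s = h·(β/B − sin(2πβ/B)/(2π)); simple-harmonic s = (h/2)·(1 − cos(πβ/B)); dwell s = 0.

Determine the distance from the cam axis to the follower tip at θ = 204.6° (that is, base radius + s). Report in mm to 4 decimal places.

seg 1 [0°–174.5°] dwell: s stays 0.0000
seg 2 [174.5°–223.9°] uniform, h=22: θ=204.6° here. β=30.1, B=49.4. 22·30.1/49.4 = 13.4049 → s = 13.4049
radial distance = base radius + s = 25 + 13.4049 = 38.4049

38.4049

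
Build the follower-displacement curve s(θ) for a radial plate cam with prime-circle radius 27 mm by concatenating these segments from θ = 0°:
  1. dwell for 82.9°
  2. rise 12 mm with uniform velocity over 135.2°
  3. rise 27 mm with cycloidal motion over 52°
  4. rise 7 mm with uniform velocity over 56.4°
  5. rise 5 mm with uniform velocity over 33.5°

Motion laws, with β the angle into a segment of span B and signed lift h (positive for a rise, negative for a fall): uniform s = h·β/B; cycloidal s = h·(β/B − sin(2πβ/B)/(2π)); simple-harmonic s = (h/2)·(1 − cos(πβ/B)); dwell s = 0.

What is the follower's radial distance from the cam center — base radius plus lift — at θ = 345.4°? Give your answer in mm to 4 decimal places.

seg 1 [0°–82.9°] dwell: s stays 0.0000
seg 2 [82.9°–218.1°] uniform, h=12: full span → s += 12 → s = 12.0000
seg 3 [218.1°–270.1°] cycloidal, h=27: full span → s += 27 → s = 39.0000
seg 4 [270.1°–326.5°] uniform, h=7: full span → s += 7 → s = 46.0000
seg 5 [326.5°–360°] uniform, h=5: θ=345.4° here. β=18.9, B=33.5. 5·18.9/33.5 = 2.8209 → s = 48.8209
radial distance = base radius + s = 27 + 48.8209 = 75.8209

75.8209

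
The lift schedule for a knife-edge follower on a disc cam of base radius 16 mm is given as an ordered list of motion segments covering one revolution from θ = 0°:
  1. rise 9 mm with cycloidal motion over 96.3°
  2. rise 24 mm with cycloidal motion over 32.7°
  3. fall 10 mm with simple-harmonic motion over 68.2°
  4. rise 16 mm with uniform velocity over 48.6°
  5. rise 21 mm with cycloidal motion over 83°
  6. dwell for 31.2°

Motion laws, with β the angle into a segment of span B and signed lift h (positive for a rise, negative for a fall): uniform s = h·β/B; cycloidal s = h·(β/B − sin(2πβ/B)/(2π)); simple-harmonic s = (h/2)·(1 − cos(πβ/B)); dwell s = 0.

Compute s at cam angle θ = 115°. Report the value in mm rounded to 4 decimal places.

seg 1 [0°–96.3°] cycloidal, h=9: full span → s += 9 → s = 9.0000
seg 2 [96.3°–129°] cycloidal, h=24: θ=115° here. β=18.7, B=32.7. 24·(0.5719 − sin(2π·0.5719)/(2π)) = 15.3915 → s = 24.3915

24.3915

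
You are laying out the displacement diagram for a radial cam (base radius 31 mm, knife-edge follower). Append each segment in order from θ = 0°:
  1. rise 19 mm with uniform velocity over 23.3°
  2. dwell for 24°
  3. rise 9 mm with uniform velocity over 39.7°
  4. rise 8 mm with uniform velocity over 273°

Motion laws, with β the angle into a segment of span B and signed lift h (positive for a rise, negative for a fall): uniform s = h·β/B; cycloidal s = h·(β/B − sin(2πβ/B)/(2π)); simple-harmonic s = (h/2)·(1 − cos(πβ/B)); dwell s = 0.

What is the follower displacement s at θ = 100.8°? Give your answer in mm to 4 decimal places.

seg 1 [0°–23.3°] uniform, h=19: full span → s += 19 → s = 19.0000
seg 2 [23.3°–47.3°] dwell: s stays 19.0000
seg 3 [47.3°–87°] uniform, h=9: full span → s += 9 → s = 28.0000
seg 4 [87°–360°] uniform, h=8: θ=100.8° here. β=13.8, B=273. 8·13.8/273 = 0.4044 → s = 28.4044

28.4044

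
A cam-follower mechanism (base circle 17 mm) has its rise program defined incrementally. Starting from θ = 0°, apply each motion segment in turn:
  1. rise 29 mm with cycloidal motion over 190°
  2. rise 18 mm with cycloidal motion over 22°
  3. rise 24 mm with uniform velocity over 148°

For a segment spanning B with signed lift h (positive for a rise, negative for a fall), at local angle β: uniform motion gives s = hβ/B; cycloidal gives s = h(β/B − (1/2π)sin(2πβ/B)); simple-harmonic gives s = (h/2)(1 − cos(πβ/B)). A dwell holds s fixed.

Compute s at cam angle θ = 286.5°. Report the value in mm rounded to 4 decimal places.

seg 1 [0°–190°] cycloidal, h=29: full span → s += 29 → s = 29.0000
seg 2 [190°–212°] cycloidal, h=18: full span → s += 18 → s = 47.0000
seg 3 [212°–360°] uniform, h=24: θ=286.5° here. β=74.5, B=148. 24·74.5/148 = 12.0811 → s = 59.0811

59.0811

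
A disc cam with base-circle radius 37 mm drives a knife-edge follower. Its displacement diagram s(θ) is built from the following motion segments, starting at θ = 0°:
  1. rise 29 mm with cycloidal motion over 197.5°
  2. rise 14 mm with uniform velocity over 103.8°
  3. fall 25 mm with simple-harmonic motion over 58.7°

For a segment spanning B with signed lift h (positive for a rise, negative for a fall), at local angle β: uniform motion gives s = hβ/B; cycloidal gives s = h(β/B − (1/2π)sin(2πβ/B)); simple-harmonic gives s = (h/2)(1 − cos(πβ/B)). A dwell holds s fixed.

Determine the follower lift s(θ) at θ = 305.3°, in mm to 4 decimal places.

seg 1 [0°–197.5°] cycloidal, h=29: full span → s += 29 → s = 29.0000
seg 2 [197.5°–301.3°] uniform, h=14: full span → s += 14 → s = 43.0000
seg 3 [301.3°–360°] simple-harmonic, h=-25: θ=305.3° here. β=4, B=58.7. -25/2·(1 − cos(π·0.0681)) = -0.2853 → s = 42.7147

42.7147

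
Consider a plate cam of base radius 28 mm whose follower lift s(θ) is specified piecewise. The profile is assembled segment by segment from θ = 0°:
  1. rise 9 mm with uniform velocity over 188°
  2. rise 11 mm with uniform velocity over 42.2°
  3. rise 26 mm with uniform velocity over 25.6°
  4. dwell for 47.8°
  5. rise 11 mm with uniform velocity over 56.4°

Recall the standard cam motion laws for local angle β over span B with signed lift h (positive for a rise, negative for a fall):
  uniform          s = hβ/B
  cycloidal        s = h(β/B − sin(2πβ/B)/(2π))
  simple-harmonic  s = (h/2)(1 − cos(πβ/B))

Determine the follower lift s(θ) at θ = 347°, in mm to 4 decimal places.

seg 1 [0°–188°] uniform, h=9: full span → s += 9 → s = 9.0000
seg 2 [188°–230.2°] uniform, h=11: full span → s += 11 → s = 20.0000
seg 3 [230.2°–255.8°] uniform, h=26: full span → s += 26 → s = 46.0000
seg 4 [255.8°–303.6°] dwell: s stays 46.0000
seg 5 [303.6°–360°] uniform, h=11: θ=347° here. β=43.4, B=56.4. 11·43.4/56.4 = 8.4645 → s = 54.4645

54.4645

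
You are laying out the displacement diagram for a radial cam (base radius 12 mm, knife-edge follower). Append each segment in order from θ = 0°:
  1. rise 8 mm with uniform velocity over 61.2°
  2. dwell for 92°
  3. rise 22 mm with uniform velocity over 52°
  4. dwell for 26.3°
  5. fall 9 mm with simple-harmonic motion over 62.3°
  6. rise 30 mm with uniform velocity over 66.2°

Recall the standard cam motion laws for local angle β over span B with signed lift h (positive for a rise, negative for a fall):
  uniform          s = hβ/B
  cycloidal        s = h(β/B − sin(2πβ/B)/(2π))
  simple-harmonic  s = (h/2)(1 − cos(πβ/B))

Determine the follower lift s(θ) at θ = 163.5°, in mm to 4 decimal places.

seg 1 [0°–61.2°] uniform, h=8: full span → s += 8 → s = 8.0000
seg 2 [61.2°–153.2°] dwell: s stays 8.0000
seg 3 [153.2°–205.2°] uniform, h=22: θ=163.5° here. β=10.3, B=52. 22·10.3/52 = 4.3577 → s = 12.3577

12.3577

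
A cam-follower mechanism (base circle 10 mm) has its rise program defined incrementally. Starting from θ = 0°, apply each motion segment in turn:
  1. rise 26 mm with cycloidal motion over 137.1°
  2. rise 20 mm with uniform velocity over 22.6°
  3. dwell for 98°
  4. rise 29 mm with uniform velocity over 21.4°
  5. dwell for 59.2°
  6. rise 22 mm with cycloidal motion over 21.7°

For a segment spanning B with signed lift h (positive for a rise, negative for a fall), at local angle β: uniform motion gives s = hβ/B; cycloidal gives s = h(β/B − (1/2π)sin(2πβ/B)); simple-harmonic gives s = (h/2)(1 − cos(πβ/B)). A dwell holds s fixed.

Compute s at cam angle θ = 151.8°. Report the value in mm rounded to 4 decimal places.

seg 1 [0°–137.1°] cycloidal, h=26: full span → s += 26 → s = 26.0000
seg 2 [137.1°–159.7°] uniform, h=20: θ=151.8° here. β=14.7, B=22.6. 20·14.7/22.6 = 13.0088 → s = 39.0088

39.0088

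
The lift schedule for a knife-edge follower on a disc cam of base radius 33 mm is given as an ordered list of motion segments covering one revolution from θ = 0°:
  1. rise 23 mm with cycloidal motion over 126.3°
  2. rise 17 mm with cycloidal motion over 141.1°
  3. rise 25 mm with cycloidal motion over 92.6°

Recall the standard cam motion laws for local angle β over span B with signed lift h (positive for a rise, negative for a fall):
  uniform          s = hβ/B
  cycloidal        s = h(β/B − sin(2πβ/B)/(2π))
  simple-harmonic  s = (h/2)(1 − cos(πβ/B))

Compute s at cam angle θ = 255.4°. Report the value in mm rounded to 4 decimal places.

seg 1 [0°–126.3°] cycloidal, h=23: full span → s += 23 → s = 23.0000
seg 2 [126.3°–267.4°] cycloidal, h=17: θ=255.4° here. β=129.1, B=141.1. 17·(0.9150 − sin(2π·0.9150)/(2π)) = 16.9322 → s = 39.9322

39.9322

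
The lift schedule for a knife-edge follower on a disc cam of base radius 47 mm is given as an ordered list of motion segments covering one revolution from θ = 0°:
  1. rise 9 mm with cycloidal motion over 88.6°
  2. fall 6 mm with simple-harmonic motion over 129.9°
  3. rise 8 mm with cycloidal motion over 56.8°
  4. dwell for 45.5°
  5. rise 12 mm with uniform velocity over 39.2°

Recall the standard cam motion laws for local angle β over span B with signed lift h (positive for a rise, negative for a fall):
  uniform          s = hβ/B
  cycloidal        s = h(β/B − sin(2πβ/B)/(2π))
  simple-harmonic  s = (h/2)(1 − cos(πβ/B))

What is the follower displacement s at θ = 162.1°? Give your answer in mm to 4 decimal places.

seg 1 [0°–88.6°] cycloidal, h=9: full span → s += 9 → s = 9.0000
seg 2 [88.6°–218.5°] simple-harmonic, h=-6: θ=162.1° here. β=73.5, B=129.9. -6/2·(1 − cos(π·0.5658)) = -3.6159 → s = 5.3841

5.3841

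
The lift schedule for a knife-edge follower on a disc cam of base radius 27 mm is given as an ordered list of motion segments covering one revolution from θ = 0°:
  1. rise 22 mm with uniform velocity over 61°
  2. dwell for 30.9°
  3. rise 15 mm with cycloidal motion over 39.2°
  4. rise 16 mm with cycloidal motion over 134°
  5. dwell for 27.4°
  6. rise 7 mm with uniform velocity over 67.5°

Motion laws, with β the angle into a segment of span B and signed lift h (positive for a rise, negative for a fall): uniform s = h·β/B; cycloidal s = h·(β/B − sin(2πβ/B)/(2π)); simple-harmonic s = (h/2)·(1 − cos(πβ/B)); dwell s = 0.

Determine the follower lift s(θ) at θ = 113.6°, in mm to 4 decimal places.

seg 1 [0°–61°] uniform, h=22: full span → s += 22 → s = 22.0000
seg 2 [61°–91.9°] dwell: s stays 22.0000
seg 3 [91.9°–131.1°] cycloidal, h=15: θ=113.6° here. β=21.7, B=39.2. 15·(0.5536 − sin(2π·0.5536)/(2π)) = 9.0921 → s = 31.0921

31.0921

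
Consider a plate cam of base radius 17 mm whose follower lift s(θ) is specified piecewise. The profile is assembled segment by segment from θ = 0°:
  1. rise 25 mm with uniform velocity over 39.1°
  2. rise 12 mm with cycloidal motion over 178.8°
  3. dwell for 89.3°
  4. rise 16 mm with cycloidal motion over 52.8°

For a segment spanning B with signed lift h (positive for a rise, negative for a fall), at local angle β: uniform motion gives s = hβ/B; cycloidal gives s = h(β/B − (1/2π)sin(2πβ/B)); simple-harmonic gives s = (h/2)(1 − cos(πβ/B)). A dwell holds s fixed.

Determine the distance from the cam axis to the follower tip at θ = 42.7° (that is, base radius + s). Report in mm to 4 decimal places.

seg 1 [0°–39.1°] uniform, h=25: full span → s += 25 → s = 25.0000
seg 2 [39.1°–217.9°] cycloidal, h=12: θ=42.7° here. β=3.6, B=178.8. 12·(0.0201 − sin(2π·0.0201)/(2π)) = 0.0006 → s = 25.0006
radial distance = base radius + s = 17 + 25.0006 = 42.0006

42.0006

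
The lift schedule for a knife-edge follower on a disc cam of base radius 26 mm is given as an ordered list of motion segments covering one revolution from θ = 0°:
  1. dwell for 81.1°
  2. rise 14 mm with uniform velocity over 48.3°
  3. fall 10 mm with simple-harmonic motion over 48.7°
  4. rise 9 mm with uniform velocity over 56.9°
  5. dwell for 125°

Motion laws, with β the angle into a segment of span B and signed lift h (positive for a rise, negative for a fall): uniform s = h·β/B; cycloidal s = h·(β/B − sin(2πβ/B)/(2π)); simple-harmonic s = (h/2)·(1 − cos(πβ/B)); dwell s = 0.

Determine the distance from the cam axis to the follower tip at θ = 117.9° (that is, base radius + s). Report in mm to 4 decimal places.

seg 1 [0°–81.1°] dwell: s stays 0.0000
seg 2 [81.1°–129.4°] uniform, h=14: θ=117.9° here. β=36.8, B=48.3. 14·36.8/48.3 = 10.6667 → s = 10.6667
radial distance = base radius + s = 26 + 10.6667 = 36.6667

36.6667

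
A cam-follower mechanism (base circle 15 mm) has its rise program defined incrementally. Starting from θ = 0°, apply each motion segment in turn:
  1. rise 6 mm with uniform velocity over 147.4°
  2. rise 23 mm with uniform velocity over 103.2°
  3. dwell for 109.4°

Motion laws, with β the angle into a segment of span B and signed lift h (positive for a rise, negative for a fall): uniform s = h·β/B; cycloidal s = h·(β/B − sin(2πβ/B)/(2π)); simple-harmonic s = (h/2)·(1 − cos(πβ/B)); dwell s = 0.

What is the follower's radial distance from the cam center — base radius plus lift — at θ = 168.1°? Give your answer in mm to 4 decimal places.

seg 1 [0°–147.4°] uniform, h=6: full span → s += 6 → s = 6.0000
seg 2 [147.4°–250.6°] uniform, h=23: θ=168.1° here. β=20.7, B=103.2. 23·20.7/103.2 = 4.6134 → s = 10.6134
radial distance = base radius + s = 15 + 10.6134 = 25.6134

25.6134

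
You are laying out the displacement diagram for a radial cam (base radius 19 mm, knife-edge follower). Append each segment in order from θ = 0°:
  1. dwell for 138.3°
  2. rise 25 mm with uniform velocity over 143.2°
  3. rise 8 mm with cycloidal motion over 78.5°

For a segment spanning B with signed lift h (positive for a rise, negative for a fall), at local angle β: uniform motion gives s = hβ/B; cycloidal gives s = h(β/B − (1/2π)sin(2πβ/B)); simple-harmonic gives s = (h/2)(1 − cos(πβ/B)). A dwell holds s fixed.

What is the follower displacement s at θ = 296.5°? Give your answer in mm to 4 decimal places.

seg 1 [0°–138.3°] dwell: s stays 0.0000
seg 2 [138.3°–281.5°] uniform, h=25: full span → s += 25 → s = 25.0000
seg 3 [281.5°–360°] cycloidal, h=8: θ=296.5° here. β=15, B=78.5. 8·(0.1911 − sin(2π·0.1911)/(2π)) = 0.3417 → s = 25.3417

25.3417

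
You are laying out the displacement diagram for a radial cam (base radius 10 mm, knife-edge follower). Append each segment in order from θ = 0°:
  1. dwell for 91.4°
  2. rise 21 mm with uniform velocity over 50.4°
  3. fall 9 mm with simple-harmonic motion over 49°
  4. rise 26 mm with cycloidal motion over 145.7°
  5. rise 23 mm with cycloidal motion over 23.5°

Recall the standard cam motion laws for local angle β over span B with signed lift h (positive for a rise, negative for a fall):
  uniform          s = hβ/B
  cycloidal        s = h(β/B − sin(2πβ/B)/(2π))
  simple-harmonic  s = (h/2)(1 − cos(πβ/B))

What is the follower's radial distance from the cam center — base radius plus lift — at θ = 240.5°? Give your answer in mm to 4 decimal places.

seg 1 [0°–91.4°] dwell: s stays 0.0000
seg 2 [91.4°–141.8°] uniform, h=21: full span → s += 21 → s = 21.0000
seg 3 [141.8°–190.8°] simple-harmonic, h=-9: full span → s += -9 → s = 12.0000
seg 4 [190.8°–336.5°] cycloidal, h=26: θ=240.5° here. β=49.7, B=145.7. 26·(0.3411 − sin(2π·0.3411)/(2π)) = 5.3906 → s = 17.3906
radial distance = base radius + s = 10 + 17.3906 = 27.3906

27.3906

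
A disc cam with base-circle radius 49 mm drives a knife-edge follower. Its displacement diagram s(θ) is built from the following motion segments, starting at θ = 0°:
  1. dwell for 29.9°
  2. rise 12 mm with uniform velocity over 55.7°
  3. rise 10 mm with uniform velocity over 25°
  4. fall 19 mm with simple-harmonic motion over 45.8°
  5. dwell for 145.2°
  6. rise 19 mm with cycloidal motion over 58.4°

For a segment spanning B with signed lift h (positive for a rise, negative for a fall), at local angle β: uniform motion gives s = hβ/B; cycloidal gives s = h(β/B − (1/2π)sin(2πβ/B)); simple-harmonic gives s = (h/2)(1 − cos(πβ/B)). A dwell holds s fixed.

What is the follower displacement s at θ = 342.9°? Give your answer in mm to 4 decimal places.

seg 1 [0°–29.9°] dwell: s stays 0.0000
seg 2 [29.9°–85.6°] uniform, h=12: full span → s += 12 → s = 12.0000
seg 3 [85.6°–110.6°] uniform, h=10: full span → s += 10 → s = 22.0000
seg 4 [110.6°–156.4°] simple-harmonic, h=-19: full span → s += -19 → s = 3.0000
seg 5 [156.4°–301.6°] dwell: s stays 3.0000
seg 6 [301.6°–360°] cycloidal, h=19: θ=342.9° here. β=41.3, B=58.4. 19·(0.7072 − sin(2π·0.7072)/(2π)) = 16.3519 → s = 19.3519

19.3519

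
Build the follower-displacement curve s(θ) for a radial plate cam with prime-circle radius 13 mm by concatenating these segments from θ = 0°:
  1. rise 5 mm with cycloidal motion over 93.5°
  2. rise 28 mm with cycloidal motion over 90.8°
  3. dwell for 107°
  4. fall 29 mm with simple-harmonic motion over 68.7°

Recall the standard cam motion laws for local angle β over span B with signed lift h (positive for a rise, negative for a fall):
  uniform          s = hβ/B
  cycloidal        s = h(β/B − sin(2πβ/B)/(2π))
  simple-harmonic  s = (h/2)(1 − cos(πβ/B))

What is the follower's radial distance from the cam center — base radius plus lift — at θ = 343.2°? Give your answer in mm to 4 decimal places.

seg 1 [0°–93.5°] cycloidal, h=5: full span → s += 5 → s = 5.0000
seg 2 [93.5°–184.3°] cycloidal, h=28: full span → s += 28 → s = 33.0000
seg 3 [184.3°–291.3°] dwell: s stays 33.0000
seg 4 [291.3°–360°] simple-harmonic, h=-29: θ=343.2° here. β=51.9, B=68.7. -29/2·(1 − cos(π·0.7555)) = -24.9274 → s = 8.0726
radial distance = base radius + s = 13 + 8.0726 = 21.0726

21.0726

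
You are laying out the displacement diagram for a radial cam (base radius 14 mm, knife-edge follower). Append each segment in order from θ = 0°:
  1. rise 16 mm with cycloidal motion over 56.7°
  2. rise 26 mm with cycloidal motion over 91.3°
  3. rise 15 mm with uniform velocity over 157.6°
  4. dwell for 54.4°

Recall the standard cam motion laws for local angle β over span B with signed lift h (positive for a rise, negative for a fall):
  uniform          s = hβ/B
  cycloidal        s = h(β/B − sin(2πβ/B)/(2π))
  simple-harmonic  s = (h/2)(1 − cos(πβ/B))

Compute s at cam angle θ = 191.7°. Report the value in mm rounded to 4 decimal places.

seg 1 [0°–56.7°] cycloidal, h=16: full span → s += 16 → s = 16.0000
seg 2 [56.7°–148°] cycloidal, h=26: full span → s += 26 → s = 42.0000
seg 3 [148°–305.6°] uniform, h=15: θ=191.7° here. β=43.7, B=157.6. 15·43.7/157.6 = 4.1593 → s = 46.1593

46.1593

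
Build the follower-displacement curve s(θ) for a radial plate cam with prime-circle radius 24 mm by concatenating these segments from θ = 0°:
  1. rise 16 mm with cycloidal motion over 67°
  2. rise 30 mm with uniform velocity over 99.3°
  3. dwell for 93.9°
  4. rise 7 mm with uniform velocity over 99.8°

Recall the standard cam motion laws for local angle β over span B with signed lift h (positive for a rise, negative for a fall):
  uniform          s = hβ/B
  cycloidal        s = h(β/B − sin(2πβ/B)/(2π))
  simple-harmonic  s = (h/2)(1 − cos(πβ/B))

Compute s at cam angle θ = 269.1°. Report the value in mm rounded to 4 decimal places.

seg 1 [0°–67°] cycloidal, h=16: full span → s += 16 → s = 16.0000
seg 2 [67°–166.3°] uniform, h=30: full span → s += 30 → s = 46.0000
seg 3 [166.3°–260.2°] dwell: s stays 46.0000
seg 4 [260.2°–360°] uniform, h=7: θ=269.1° here. β=8.9, B=99.8. 7·8.9/99.8 = 0.6242 → s = 46.6242

46.6242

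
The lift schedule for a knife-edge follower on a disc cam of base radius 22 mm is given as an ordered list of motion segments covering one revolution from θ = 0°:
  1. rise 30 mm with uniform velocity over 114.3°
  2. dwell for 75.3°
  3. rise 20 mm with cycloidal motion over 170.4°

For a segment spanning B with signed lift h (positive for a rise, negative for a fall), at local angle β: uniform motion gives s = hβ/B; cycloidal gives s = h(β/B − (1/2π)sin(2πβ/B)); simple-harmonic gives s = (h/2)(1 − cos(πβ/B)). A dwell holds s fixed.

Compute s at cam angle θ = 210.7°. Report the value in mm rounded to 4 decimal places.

seg 1 [0°–114.3°] uniform, h=30: full span → s += 30 → s = 30.0000
seg 2 [114.3°–189.6°] dwell: s stays 30.0000
seg 3 [189.6°–360°] cycloidal, h=20: θ=210.7° here. β=21.1, B=170.4. 20·(0.1238 − sin(2π·0.1238)/(2π)) = 0.2424 → s = 30.2424

30.2424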